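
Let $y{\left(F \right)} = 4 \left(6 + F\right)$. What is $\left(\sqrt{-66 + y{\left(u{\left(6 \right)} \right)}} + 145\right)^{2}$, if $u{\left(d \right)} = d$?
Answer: $21007 + 870 i \sqrt{2} \approx 21007.0 + 1230.4 i$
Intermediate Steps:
$y{\left(F \right)} = 24 + 4 F$
$\left(\sqrt{-66 + y{\left(u{\left(6 \right)} \right)}} + 145\right)^{2} = \left(\sqrt{-66 + \left(24 + 4 \cdot 6\right)} + 145\right)^{2} = \left(\sqrt{-66 + \left(24 + 24\right)} + 145\right)^{2} = \left(\sqrt{-66 + 48} + 145\right)^{2} = \left(\sqrt{-18} + 145\right)^{2} = \left(3 i \sqrt{2} + 145\right)^{2} = \left(145 + 3 i \sqrt{2}\right)^{2}$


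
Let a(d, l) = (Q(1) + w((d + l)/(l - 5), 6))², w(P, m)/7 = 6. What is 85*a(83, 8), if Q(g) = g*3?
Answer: 172125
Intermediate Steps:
w(P, m) = 42 (w(P, m) = 7*6 = 42)
Q(g) = 3*g
a(d, l) = 2025 (a(d, l) = (3*1 + 42)² = (3 + 42)² = 45² = 2025)
85*a(83, 8) = 85*2025 = 172125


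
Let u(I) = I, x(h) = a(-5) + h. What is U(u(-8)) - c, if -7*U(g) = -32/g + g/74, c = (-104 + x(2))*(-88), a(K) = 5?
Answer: -2210968/259 ≈ -8536.6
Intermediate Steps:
x(h) = 5 + h
c = 8536 (c = (-104 + (5 + 2))*(-88) = (-104 + 7)*(-88) = -97*(-88) = 8536)
U(g) = -g/518 + 32/(7*g) (U(g) = -(-32/g + g/74)/7 = -g/518 + 32/(7*g))
U(u(-8)) - c = (1/518)*(2368 - 1*(-8)**2)/(-8) - 1*8536 = (1/518)*(-1/8)*(2368 - 1*64) - 8536 = (1/518)*(-1/8)*(2368 - 64) - 8536 = (1/518)*(-1/8)*2304 - 8536 = -144/259 - 8536 = -2210968/259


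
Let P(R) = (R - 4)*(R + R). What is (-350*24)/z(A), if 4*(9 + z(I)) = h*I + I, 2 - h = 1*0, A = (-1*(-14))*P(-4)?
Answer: -2800/221 ≈ -12.670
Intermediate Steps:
P(R) = 2*R*(-4 + R) (P(R) = (-4 + R)*(2*R) = 2*R*(-4 + R))
A = 896 (A = (-1*(-14))*(2*(-4)*(-4 - 4)) = 14*(2*(-4)*(-8)) = 14*64 = 896)
h = 2 (h = 2 - 0 = 2 - 1*0 = 2 + 0 = 2)
z(I) = -9 + 3*I/4 (z(I) = -9 + (2*I + I)/4 = -9 + (3*I)/4 = -9 + 3*I/4)
(-350*24)/z(A) = (-350*24)/(-9 + (3/4)*896) = -8400/(-9 + 672) = -8400/663 = -8400*1/663 = -2800/221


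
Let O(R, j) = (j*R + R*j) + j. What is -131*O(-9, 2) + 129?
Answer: 4583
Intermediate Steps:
O(R, j) = j + 2*R*j (O(R, j) = (R*j + R*j) + j = 2*R*j + j = j + 2*R*j)
-131*O(-9, 2) + 129 = -262*(1 + 2*(-9)) + 129 = -262*(1 - 18) + 129 = -262*(-17) + 129 = -131*(-34) + 129 = 4454 + 129 = 4583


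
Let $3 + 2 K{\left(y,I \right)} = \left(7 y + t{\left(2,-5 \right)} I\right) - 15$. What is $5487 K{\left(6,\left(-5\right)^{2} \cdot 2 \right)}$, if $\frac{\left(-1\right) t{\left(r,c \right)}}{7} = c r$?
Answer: $9668094$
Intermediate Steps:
$t{\left(r,c \right)} = - 7 c r$
$K{\left(y,I \right)} = -9 + 35 I + \frac{7 y}{2}$ ($K{\left(y,I \right)} = - \frac{3}{2} + \frac{\left(7 y + \left(-7\right) \left(-5\right) 2 I\right) - 15}{2} = - \frac{3}{2} + \frac{\left(7 y + 70 I\right) - 15}{2} = - \frac{3}{2} + \frac{-15 + 7 y + 70 I}{2} = - \frac{3}{2} + \left(- \frac{15}{2} + 35 I + \frac{7 y}{2}\right) = -9 + 35 I + \frac{7 y}{2}$)
$5487 K{\left(6,\left(-5\right)^{2} \cdot 2 \right)} = 5487 \left(-9 + 35 \left(-5\right)^{2} \cdot 2 + \frac{7}{2} \cdot 6\right) = 5487 \left(-9 + 35 \cdot 25 \cdot 2 + 21\right) = 5487 \left(-9 + 35 \cdot 50 + 21\right) = 5487 \left(-9 + 1750 + 21\right) = 5487 \cdot 1762 = 9668094$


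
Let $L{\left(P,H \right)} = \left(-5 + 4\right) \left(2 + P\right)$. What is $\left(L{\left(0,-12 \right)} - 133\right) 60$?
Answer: $-8100$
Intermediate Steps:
$L{\left(P,H \right)} = -2 - P$ ($L{\left(P,H \right)} = - (2 + P) = -2 - P$)
$\left(L{\left(0,-12 \right)} - 133\right) 60 = \left(\left(-2 - 0\right) - 133\right) 60 = \left(\left(-2 + 0\right) - 133\right) 60 = \left(-2 - 133\right) 60 = \left(-135\right) 60 = -8100$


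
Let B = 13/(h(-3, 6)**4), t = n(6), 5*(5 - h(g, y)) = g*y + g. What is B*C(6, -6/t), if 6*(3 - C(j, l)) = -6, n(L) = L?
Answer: 8125/1119364 ≈ 0.0072586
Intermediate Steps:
h(g, y) = 5 - g/5 - g*y/5 (h(g, y) = 5 - (g*y + g)/5 = 5 - (g + g*y)/5 = 5 + (-g/5 - g*y/5) = 5 - g/5 - g*y/5)
t = 6
C(j, l) = 4 (C(j, l) = 3 - 1/6*(-6) = 3 + 1 = 4)
B = 8125/4477456 (B = 13/((5 - 1/5*(-3) - 1/5*(-3)*6)**4) = 13/((5 + 3/5 + 18/5)**4) = 13/((46/5)**4) = 13/(4477456/625) = 13*(625/4477456) = 8125/4477456 ≈ 0.0018146)
B*C(6, -6/t) = (8125/4477456)*4 = 8125/1119364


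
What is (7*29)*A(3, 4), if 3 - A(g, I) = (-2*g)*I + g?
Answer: 4872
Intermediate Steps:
A(g, I) = 3 - g + 2*I*g (A(g, I) = 3 - ((-2*g)*I + g) = 3 - (-2*I*g + g) = 3 - (g - 2*I*g) = 3 + (-g + 2*I*g) = 3 - g + 2*I*g)
(7*29)*A(3, 4) = (7*29)*(3 - 1*3 + 2*4*3) = 203*(3 - 3 + 24) = 203*24 = 4872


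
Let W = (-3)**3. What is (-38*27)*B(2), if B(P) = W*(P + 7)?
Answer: 249318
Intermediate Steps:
W = -27
B(P) = -189 - 27*P (B(P) = -27*(P + 7) = -27*(7 + P) = -189 - 27*P)
(-38*27)*B(2) = (-38*27)*(-189 - 27*2) = -1026*(-189 - 54) = -1026*(-243) = 249318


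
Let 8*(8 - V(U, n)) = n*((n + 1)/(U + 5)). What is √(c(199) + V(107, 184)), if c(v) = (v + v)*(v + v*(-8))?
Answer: I*√434684089/28 ≈ 744.61*I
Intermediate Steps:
V(U, n) = 8 - n*(1 + n)/(8*(5 + U)) (V(U, n) = 8 - n*(n + 1)/(U + 5)/8 = 8 - n*(1 + n)/(5 + U)/8 = 8 - n*(1 + n)/(8*(5 + U)))
c(v) = -14*v² (c(v) = (2*v)*(v - 8*v) = (2*v)*(-7*v) = -14*v²)
√(c(199) + V(107, 184)) = √(-14*199² + (320 - 1*184 - 1*184² + 64*107)/(8*(5 + 107))) = √(-14*39601 + (⅛)*(320 - 184 - 1*33856 + 6848)/112) = √(-554414 + (⅛)*(1/112)*(320 - 184 - 33856 + 6848)) = √(-554414 + (⅛)*(1/112)*(-26872)) = √(-554414 - 3359/112) = √(-62097727/112) = I*√434684089/28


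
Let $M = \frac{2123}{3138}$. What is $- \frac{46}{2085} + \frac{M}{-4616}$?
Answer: $- \frac{223578941}{10067080560} \approx -0.022209$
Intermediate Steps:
$M = \frac{2123}{3138}$ ($M = 2123 \cdot \frac{1}{3138} = \frac{2123}{3138} \approx 0.67655$)
$- \frac{46}{2085} + \frac{M}{-4616} = - \frac{46}{2085} + \frac{2123}{3138 \left(-4616\right)} = \left(-46\right) \frac{1}{2085} + \frac{2123}{3138} \left(- \frac{1}{4616}\right) = - \frac{46}{2085} - \frac{2123}{14485008} = - \frac{223578941}{10067080560}$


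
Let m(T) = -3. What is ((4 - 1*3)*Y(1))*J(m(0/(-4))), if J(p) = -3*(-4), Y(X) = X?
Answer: 12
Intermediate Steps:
J(p) = 12
((4 - 1*3)*Y(1))*J(m(0/(-4))) = ((4 - 1*3)*1)*12 = ((4 - 3)*1)*12 = (1*1)*12 = 1*12 = 12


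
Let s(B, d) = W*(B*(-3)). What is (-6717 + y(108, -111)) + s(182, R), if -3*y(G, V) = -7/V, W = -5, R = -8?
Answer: -1327678/333 ≈ -3987.0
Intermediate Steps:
y(G, V) = 7/(3*V) (y(G, V) = -(-7)/(3*V) = 7/(3*V))
s(B, d) = 15*B (s(B, d) = -5*B*(-3) = -(-15)*B = 15*B)
(-6717 + y(108, -111)) + s(182, R) = (-6717 + (7/3)/(-111)) + 15*182 = (-6717 + (7/3)*(-1/111)) + 2730 = (-6717 - 7/333) + 2730 = -2236768/333 + 2730 = -1327678/333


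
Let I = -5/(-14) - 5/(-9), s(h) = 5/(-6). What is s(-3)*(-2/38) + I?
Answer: 1145/1197 ≈ 0.95656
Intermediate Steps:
s(h) = -⅚ (s(h) = 5*(-⅙) = -⅚)
I = 115/126 (I = -5*(-1/14) - 5*(-⅑) = 5/14 + 5/9 = 115/126 ≈ 0.91270)
s(-3)*(-2/38) + I = -(-5)/(3*38) + 115/126 = -⅚*(-1/19) + 115/126 = 5/114 + 115/126 = 1145/1197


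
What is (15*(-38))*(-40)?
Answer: 22800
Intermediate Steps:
(15*(-38))*(-40) = -570*(-40) = 22800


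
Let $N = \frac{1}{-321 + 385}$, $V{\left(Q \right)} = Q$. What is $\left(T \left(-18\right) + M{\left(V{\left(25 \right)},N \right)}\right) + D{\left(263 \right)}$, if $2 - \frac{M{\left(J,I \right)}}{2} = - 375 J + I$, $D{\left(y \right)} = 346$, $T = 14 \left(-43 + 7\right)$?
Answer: $\frac{901503}{32} \approx 28172.0$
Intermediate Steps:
$T = -504$ ($T = 14 \left(-36\right) = -504$)
$N = \frac{1}{64} \approx 0.015625$
$M{\left(J,I \right)} = 4 - 2 I + 750 J$ ($M{\left(J,I \right)} = 4 - 2 \left(- 375 J + I\right) = 4 - 2 \left(I - 375 J\right) = 4 - \left(- 750 J + 2 I\right) = 4 - 2 I + 750 J$)
$\left(T \left(-18\right) + M{\left(V{\left(25 \right)},N \right)}\right) + D{\left(263 \right)} = \left(\left(-504\right) \left(-18\right) + \left(4 - \frac{1}{32} + 750 \cdot 25\right)\right) + 346 = \left(9072 + \left(4 - \frac{1}{32} + 18750\right)\right) + 346 = \left(9072 + \frac{600127}{32}\right) + 346 = \frac{890431}{32} + 346 = \frac{901503}{32}$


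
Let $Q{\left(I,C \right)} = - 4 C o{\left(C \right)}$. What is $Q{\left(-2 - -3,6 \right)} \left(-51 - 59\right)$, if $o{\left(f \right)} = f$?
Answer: $15840$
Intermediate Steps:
$Q{\left(I,C \right)} = - 4 C^{2}$ ($Q{\left(I,C \right)} = - 4 C C = - 4 C^{2}$)
$Q{\left(-2 - -3,6 \right)} \left(-51 - 59\right) = - 4 \cdot 6^{2} \left(-51 - 59\right) = \left(-4\right) 36 \left(-110\right) = \left(-144\right) \left(-110\right) = 15840$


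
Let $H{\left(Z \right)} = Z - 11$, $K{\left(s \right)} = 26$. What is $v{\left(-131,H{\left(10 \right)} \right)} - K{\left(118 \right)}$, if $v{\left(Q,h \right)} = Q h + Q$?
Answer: $-26$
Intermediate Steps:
$H{\left(Z \right)} = -11 + Z$
$v{\left(Q,h \right)} = Q + Q h$
$v{\left(-131,H{\left(10 \right)} \right)} - K{\left(118 \right)} = - 131 \left(1 + \left(-11 + 10\right)\right) - 26 = - 131 \left(1 - 1\right) - 26 = \left(-131\right) 0 - 26 = 0 - 26 = -26$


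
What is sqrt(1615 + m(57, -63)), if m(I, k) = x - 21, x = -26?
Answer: 28*sqrt(2) ≈ 39.598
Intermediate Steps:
m(I, k) = -47 (m(I, k) = -26 - 21 = -47)
sqrt(1615 + m(57, -63)) = sqrt(1615 - 47) = sqrt(1568) = 28*sqrt(2)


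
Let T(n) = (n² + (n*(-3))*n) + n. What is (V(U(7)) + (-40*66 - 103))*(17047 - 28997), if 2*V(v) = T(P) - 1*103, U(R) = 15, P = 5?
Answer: 33663150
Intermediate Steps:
T(n) = n - 2*n² (T(n) = (n² + (-3*n)*n) + n = (n² - 3*n²) + n = -2*n² + n = n - 2*n²)
V(v) = -74 (V(v) = (5*(1 - 2*5) - 1*103)/2 = (5*(1 - 10) - 103)/2 = (5*(-9) - 103)/2 = (-45 - 103)/2 = (½)*(-148) = -74)
(V(U(7)) + (-40*66 - 103))*(17047 - 28997) = (-74 + (-40*66 - 103))*(17047 - 28997) = (-74 + (-2640 - 103))*(-11950) = (-74 - 2743)*(-11950) = -2817*(-11950) = 33663150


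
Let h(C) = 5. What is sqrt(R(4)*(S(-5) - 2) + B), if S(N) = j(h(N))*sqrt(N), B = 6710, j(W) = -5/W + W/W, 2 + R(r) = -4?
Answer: 0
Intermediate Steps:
R(r) = -6 (R(r) = -2 - 4 = -6)
j(W) = 1 - 5/W (j(W) = -5/W + 1 = 1 - 5/W)
S(N) = 0 (S(N) = ((-5 + 5)/5)*sqrt(N) = ((1/5)*0)*sqrt(N) = 0*sqrt(N) = 0)
sqrt(R(4)*(S(-5) - 2) + B) = sqrt(-6*(0 - 2) + 6710) = sqrt(-6*(-2) + 6710) = sqrt(12 + 6710) = sqrt(6722)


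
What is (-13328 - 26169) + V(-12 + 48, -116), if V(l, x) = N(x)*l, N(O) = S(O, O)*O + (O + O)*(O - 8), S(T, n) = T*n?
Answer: -55196105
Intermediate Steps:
N(O) = O**3 + 2*O*(-8 + O) (N(O) = (O*O)*O + (O + O)*(O - 8) = O**2*O + (2*O)*(-8 + O) = O**3 + 2*O*(-8 + O))
V(l, x) = l*x*(-16 + x**2 + 2*x) (V(l, x) = (x*(-16 + x**2 + 2*x))*l = l*x*(-16 + x**2 + 2*x))
(-13328 - 26169) + V(-12 + 48, -116) = (-13328 - 26169) + (-12 + 48)*(-116)*(-16 + (-116)**2 + 2*(-116)) = -39497 + 36*(-116)*(-16 + 13456 - 232) = -39497 + 36*(-116)*13208 = -39497 - 55156608 = -55196105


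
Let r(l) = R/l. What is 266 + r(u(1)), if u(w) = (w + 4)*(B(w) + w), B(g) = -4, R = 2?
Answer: 3988/15 ≈ 265.87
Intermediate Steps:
u(w) = (-4 + w)*(4 + w) (u(w) = (w + 4)*(-4 + w) = (4 + w)*(-4 + w) = (-4 + w)*(4 + w))
r(l) = 2/l
266 + r(u(1)) = 266 + 2/(-16 + 1**2) = 266 + 2/(-16 + 1) = 266 + 2/(-15) = 266 + 2*(-1/15) = 266 - 2/15 = 3988/15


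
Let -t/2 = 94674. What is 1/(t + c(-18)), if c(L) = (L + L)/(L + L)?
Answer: -1/189347 ≈ -5.2813e-6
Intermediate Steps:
t = -189348 (t = -2*94674 = -189348)
c(L) = 1 (c(L) = (2*L)/((2*L)) = (2*L)*(1/(2*L)) = 1)
1/(t + c(-18)) = 1/(-189348 + 1) = 1/(-189347) = -1/189347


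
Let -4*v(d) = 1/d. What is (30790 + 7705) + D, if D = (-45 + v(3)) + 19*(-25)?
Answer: 455699/12 ≈ 37975.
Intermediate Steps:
v(d) = -1/(4*d)
D = -6241/12 (D = (-45 - 1/4/3) + 19*(-25) = (-45 - 1/4*1/3) - 475 = (-45 - 1/12) - 475 = -541/12 - 475 = -6241/12 ≈ -520.08)
(30790 + 7705) + D = (30790 + 7705) - 6241/12 = 38495 - 6241/12 = 455699/12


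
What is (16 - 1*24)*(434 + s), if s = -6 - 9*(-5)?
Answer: -3784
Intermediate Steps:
s = 39 (s = -6 + 45 = 39)
(16 - 1*24)*(434 + s) = (16 - 1*24)*(434 + 39) = (16 - 24)*473 = -8*473 = -3784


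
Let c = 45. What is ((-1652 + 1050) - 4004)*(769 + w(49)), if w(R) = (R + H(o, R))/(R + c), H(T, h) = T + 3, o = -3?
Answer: -3544415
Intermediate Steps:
H(T, h) = 3 + T
w(R) = R/(45 + R) (w(R) = (R + (3 - 3))/(R + 45) = (R + 0)/(45 + R) = R/(45 + R))
((-1652 + 1050) - 4004)*(769 + w(49)) = ((-1652 + 1050) - 4004)*(769 + 49/(45 + 49)) = (-602 - 4004)*(769 + 49/94) = -4606*(769 + 49*(1/94)) = -4606*(769 + 49/94) = -4606*72335/94 = -3544415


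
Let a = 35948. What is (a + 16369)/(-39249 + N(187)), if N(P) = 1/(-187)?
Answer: -9783279/7339564 ≈ -1.3330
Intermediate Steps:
N(P) = -1/187
(a + 16369)/(-39249 + N(187)) = (35948 + 16369)/(-39249 - 1/187) = 52317/(-7339564/187) = 52317*(-187/7339564) = -9783279/7339564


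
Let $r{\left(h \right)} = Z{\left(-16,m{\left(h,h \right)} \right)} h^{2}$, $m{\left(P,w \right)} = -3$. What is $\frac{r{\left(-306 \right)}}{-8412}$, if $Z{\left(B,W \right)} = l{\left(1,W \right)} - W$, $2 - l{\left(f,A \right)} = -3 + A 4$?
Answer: $- \frac{156060}{701} \approx -222.62$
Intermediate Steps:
$l{\left(f,A \right)} = 5 - 4 A$ ($l{\left(f,A \right)} = 2 - \left(-3 + A 4\right) = 2 - \left(-3 + 4 A\right) = 5 - 4 A$)
$Z{\left(B,W \right)} = 5 - 5 W$ ($Z{\left(B,W \right)} = \left(5 - 4 W\right) - W = 5 - 5 W$)
$r{\left(h \right)} = 20 h^{2}$ ($r{\left(h \right)} = \left(5 - -15\right) h^{2} = \left(5 + 15\right) h^{2} = 20 h^{2}$)
$\frac{r{\left(-306 \right)}}{-8412} = \frac{20 \left(-306\right)^{2}}{-8412} = 20 \cdot 93636 \left(- \frac{1}{8412}\right) = 1872720 \left(- \frac{1}{8412}\right) = - \frac{156060}{701}$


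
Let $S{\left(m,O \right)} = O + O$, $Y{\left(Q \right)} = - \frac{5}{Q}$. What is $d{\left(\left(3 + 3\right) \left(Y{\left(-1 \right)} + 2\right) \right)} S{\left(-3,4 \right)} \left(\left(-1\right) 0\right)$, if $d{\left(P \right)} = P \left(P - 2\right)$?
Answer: $0$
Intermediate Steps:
$d{\left(P \right)} = P \left(-2 + P\right)$
$S{\left(m,O \right)} = 2 O$
$d{\left(\left(3 + 3\right) \left(Y{\left(-1 \right)} + 2\right) \right)} S{\left(-3,4 \right)} \left(\left(-1\right) 0\right) = \left(3 + 3\right) \left(- \frac{5}{-1} + 2\right) \left(-2 + \left(3 + 3\right) \left(- \frac{5}{-1} + 2\right)\right) 2 \cdot 4 \left(\left(-1\right) 0\right) = 6 \left(\left(-5\right) \left(-1\right) + 2\right) \left(-2 + 6 \left(\left(-5\right) \left(-1\right) + 2\right)\right) 8 \cdot 0 = 6 \left(5 + 2\right) \left(-2 + 6 \left(5 + 2\right)\right) 8 \cdot 0 = 6 \cdot 7 \left(-2 + 6 \cdot 7\right) 8 \cdot 0 = 42 \left(-2 + 42\right) 8 \cdot 0 = 42 \cdot 40 \cdot 8 \cdot 0 = 1680 \cdot 8 \cdot 0 = 13440 \cdot 0 = 0$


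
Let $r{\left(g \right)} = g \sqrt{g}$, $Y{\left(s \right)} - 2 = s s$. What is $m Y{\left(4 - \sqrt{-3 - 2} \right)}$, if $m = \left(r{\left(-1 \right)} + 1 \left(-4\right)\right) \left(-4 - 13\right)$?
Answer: $884 + 221 i + \sqrt{5} \left(136 - 544 i\right) \approx 1188.1 - 995.42 i$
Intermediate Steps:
$Y{\left(s \right)} = 2 + s^{2}$ ($Y{\left(s \right)} = 2 + s s = 2 + s^{2}$)
$r{\left(g \right)} = g^{\frac{3}{2}}$
$m = 68 + 17 i$ ($m = \left(\left(-1\right)^{\frac{3}{2}} + 1 \left(-4\right)\right) \left(-4 - 13\right) = \left(- i - 4\right) \left(-17\right) = \left(-4 - i\right) \left(-17\right) = 68 + 17 i \approx 68.0 + 17.0 i$)
$m Y{\left(4 - \sqrt{-3 - 2} \right)} = \left(68 + 17 i\right) \left(2 + \left(4 - \sqrt{-3 - 2}\right)^{2}\right) = \left(68 + 17 i\right) \left(2 + \left(4 - \sqrt{-5}\right)^{2}\right) = \left(68 + 17 i\right) \left(2 + \left(4 - i \sqrt{5}\right)^{2}\right) = \left(2 + \left(4 - i \sqrt{5}\right)^{2}\right) \left(68 + 17 i\right)$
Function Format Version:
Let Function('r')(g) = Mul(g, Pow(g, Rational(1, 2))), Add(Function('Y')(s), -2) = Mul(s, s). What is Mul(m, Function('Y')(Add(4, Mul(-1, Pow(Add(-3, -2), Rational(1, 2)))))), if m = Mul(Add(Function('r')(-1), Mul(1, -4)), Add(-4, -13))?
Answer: Add(884, Mul(221, I), Mul(Pow(5, Rational(1, 2)), Add(136, Mul(-544, I)))) ≈ Add(1188.1, Mul(-995.42, I))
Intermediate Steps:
Function('Y')(s) = Add(2, Pow(s, 2)) (Function('Y')(s) = Add(2, Mul(s, s)) = Add(2, Pow(s, 2)))
Function('r')(g) = Pow(g, Rational(3, 2))
m = Add(68, Mul(17, I)) (m = Mul(Add(Pow(-1, Rational(3, 2)), Mul(1, -4)), Add(-4, -13)) = Mul(Add(Mul(-1, I), -4), -17) = Mul(Add(-4, Mul(-1, I)), -17) = Add(68, Mul(17, I)) ≈ Add(68.000, Mul(17.000, I)))
Mul(m, Function('Y')(Add(4, Mul(-1, Pow(Add(-3, -2), Rational(1, 2)))))) = Mul(Add(68, Mul(17, I)), Add(2, Pow(Add(4, Mul(-1, Pow(Add(-3, -2), Rational(1, 2)))), 2))) = Mul(Add(68, Mul(17, I)), Add(2, Pow(Add(4, Mul(-1, Pow(-5, Rational(1, 2)))), 2))) = Mul(Add(68, Mul(17, I)), Add(2, Pow(Add(4, Mul(-1, Mul(I, Pow(5, Rational(1, 2))))), 2))) = Mul(Add(68, Mul(17, I)), Add(2, Pow(Add(4, Mul(-1, I, Pow(5, Rational(1, 2)))), 2))) = Mul(Add(2, Pow(Add(4, Mul(-1, I, Pow(5, Rational(1, 2)))), 2)), Add(68, Mul(17, I)))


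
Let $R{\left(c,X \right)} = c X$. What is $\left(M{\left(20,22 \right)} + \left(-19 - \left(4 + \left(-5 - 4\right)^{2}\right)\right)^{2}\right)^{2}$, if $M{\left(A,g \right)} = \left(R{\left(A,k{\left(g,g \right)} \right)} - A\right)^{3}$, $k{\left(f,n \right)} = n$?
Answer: $5490634532601856$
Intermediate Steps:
$R{\left(c,X \right)} = X c$
$M{\left(A,g \right)} = \left(- A + A g\right)^{3}$ ($M{\left(A,g \right)} = \left(g A - A\right)^{3} = \left(A g - A\right)^{3} = \left(- A + A g\right)^{3}$)
$\left(M{\left(20,22 \right)} + \left(-19 - \left(4 + \left(-5 - 4\right)^{2}\right)\right)^{2}\right)^{2} = \left(20^{3} \left(-1 + 22\right)^{3} + \left(-19 - \left(4 + \left(-5 - 4\right)^{2}\right)\right)^{2}\right)^{2} = \left(8000 \cdot 21^{3} + \left(-19 - 85\right)^{2}\right)^{2} = \left(8000 \cdot 9261 + \left(-19 - 85\right)^{2}\right)^{2} = \left(74088000 + \left(-19 - 85\right)^{2}\right)^{2} = \left(74088000 + \left(-104\right)^{2}\right)^{2} = \left(74088000 + 10816\right)^{2} = 74098816^{2} = 5490634532601856$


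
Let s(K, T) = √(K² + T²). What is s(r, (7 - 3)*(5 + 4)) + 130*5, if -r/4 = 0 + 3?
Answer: 650 + 12*√10 ≈ 687.95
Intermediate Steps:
r = -12 (r = -4*(0 + 3) = -4*3 = -12)
s(r, (7 - 3)*(5 + 4)) + 130*5 = √((-12)² + ((7 - 3)*(5 + 4))²) + 130*5 = √(144 + (4*9)²) + 650 = √(144 + 36²) + 650 = √(144 + 1296) + 650 = √1440 + 650 = 12*√10 + 650 = 650 + 12*√10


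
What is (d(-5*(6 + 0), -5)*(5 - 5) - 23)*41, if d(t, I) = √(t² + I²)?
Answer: -943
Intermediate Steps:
d(t, I) = √(I² + t²)
(d(-5*(6 + 0), -5)*(5 - 5) - 23)*41 = (√((-5)² + (-5*(6 + 0))²)*(5 - 5) - 23)*41 = (√(25 + (-5*6)²)*0 - 23)*41 = (√(25 + (-30)²)*0 - 23)*41 = (√(25 + 900)*0 - 23)*41 = (√925*0 - 23)*41 = ((5*√37)*0 - 23)*41 = (0 - 23)*41 = -23*41 = -943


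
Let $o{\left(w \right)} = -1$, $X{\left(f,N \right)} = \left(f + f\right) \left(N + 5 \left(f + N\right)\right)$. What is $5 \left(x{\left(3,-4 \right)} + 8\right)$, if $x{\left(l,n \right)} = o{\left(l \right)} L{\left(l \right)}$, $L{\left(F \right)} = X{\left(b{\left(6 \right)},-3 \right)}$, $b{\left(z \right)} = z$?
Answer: $-680$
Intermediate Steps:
$X{\left(f,N \right)} = 2 f \left(5 f + 6 N\right)$ ($X{\left(f,N \right)} = 2 f \left(N + 5 \left(N + f\right)\right) = 2 f \left(N + \left(5 N + 5 f\right)\right) = 2 f \left(5 f + 6 N\right)$)
$L{\left(F \right)} = 144$ ($L{\left(F \right)} = 2 \cdot 6 \left(5 \cdot 6 + 6 \left(-3\right)\right) = 2 \cdot 6 \left(30 - 18\right) = 2 \cdot 6 \cdot 12 = 144$)
$x{\left(l,n \right)} = -144$ ($x{\left(l,n \right)} = \left(-1\right) 144 = -144$)
$5 \left(x{\left(3,-4 \right)} + 8\right) = 5 \left(-144 + 8\right) = 5 \left(-136\right) = -680$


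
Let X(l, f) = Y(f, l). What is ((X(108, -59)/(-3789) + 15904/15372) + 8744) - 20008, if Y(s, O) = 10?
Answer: -289244282/25681 ≈ -11263.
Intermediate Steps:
X(l, f) = 10
((X(108, -59)/(-3789) + 15904/15372) + 8744) - 20008 = ((10/(-3789) + 15904/15372) + 8744) - 20008 = ((10*(-1/3789) + 15904*(1/15372)) + 8744) - 20008 = ((-10/3789 + 568/549) + 8744) - 20008 = (26502/25681 + 8744) - 20008 = 224581166/25681 - 20008 = -289244282/25681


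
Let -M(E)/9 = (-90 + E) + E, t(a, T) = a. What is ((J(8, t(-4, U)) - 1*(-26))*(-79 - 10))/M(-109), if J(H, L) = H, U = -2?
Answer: -1513/1386 ≈ -1.0916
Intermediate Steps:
M(E) = 810 - 18*E (M(E) = -9*((-90 + E) + E) = -9*(-90 + 2*E) = 810 - 18*E)
((J(8, t(-4, U)) - 1*(-26))*(-79 - 10))/M(-109) = ((8 - 1*(-26))*(-79 - 10))/(810 - 18*(-109)) = ((8 + 26)*(-89))/(810 + 1962) = (34*(-89))/2772 = -3026*1/2772 = -1513/1386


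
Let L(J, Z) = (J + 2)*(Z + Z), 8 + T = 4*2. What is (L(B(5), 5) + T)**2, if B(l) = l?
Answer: 4900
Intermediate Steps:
T = 0 (T = -8 + 4*2 = -8 + 8 = 0)
L(J, Z) = 2*Z*(2 + J) (L(J, Z) = (2 + J)*(2*Z) = 2*Z*(2 + J))
(L(B(5), 5) + T)**2 = (2*5*(2 + 5) + 0)**2 = (2*5*7 + 0)**2 = (70 + 0)**2 = 70**2 = 4900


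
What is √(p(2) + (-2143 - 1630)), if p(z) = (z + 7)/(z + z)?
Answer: I*√15083/2 ≈ 61.406*I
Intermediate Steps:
p(z) = (7 + z)/(2*z) (p(z) = (7 + z)/((2*z)) = (7 + z)*(1/(2*z)) = (7 + z)/(2*z))
√(p(2) + (-2143 - 1630)) = √((½)*(7 + 2)/2 + (-2143 - 1630)) = √((½)*(½)*9 - 3773) = √(9/4 - 3773) = √(-15083/4) = I*√15083/2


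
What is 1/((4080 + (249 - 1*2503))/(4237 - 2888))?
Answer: 1349/1826 ≈ 0.73877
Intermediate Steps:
1/((4080 + (249 - 1*2503))/(4237 - 2888)) = 1/((4080 + (249 - 2503))/1349) = 1/((4080 - 2254)*(1/1349)) = 1/(1826*(1/1349)) = 1/(1826/1349) = 1349/1826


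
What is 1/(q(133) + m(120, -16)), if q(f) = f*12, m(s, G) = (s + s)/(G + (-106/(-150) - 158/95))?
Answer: 24163/38222148 ≈ 0.00063217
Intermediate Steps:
m(s, G) = 2*s/(-1363/1425 + G) (m(s, G) = (2*s)/(G + (-106*(-1/150) - 158*1/95)) = (2*s)/(G + (53/75 - 158/95)) = (2*s)/(G - 1363/1425) = (2*s)/(-1363/1425 + G) = 2*s/(-1363/1425 + G))
q(f) = 12*f
1/(q(133) + m(120, -16)) = 1/(12*133 + 2850*120/(-1363 + 1425*(-16))) = 1/(1596 + 2850*120/(-1363 - 22800)) = 1/(1596 + 2850*120/(-24163)) = 1/(1596 + 2850*120*(-1/24163)) = 1/(1596 - 342000/24163) = 1/(38222148/24163) = 24163/38222148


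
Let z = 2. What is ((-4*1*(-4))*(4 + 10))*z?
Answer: 448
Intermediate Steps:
((-4*1*(-4))*(4 + 10))*z = ((-4*1*(-4))*(4 + 10))*2 = (-4*(-4)*14)*2 = (16*14)*2 = 224*2 = 448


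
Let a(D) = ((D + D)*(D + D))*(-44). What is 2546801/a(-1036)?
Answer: -2546801/188900096 ≈ -0.013482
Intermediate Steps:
a(D) = -176*D² (a(D) = ((2*D)*(2*D))*(-44) = (4*D²)*(-44) = -176*D²)
2546801/a(-1036) = 2546801/((-176*(-1036)²)) = 2546801/((-176*1073296)) = 2546801/(-188900096) = 2546801*(-1/188900096) = -2546801/188900096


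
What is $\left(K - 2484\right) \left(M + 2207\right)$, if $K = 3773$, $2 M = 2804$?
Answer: $4652001$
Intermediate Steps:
$M = 1402$ ($M = \frac{1}{2} \cdot 2804 = 1402$)
$\left(K - 2484\right) \left(M + 2207\right) = \left(3773 - 2484\right) \left(1402 + 2207\right) = 1289 \cdot 3609 = 4652001$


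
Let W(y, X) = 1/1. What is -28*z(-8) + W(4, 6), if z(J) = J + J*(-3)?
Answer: -447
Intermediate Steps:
W(y, X) = 1
z(J) = -2*J (z(J) = J - 3*J = -2*J)
-28*z(-8) + W(4, 6) = -(-56)*(-8) + 1 = -28*16 + 1 = -448 + 1 = -447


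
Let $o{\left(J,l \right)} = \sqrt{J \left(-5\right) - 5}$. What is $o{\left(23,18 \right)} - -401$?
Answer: $401 + 2 i \sqrt{30} \approx 401.0 + 10.954 i$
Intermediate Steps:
$o{\left(J,l \right)} = \sqrt{-5 - 5 J}$ ($o{\left(J,l \right)} = \sqrt{- 5 J - 5} = \sqrt{-5 - 5 J}$)
$o{\left(23,18 \right)} - -401 = \sqrt{-5 - 115} - -401 = \sqrt{-5 - 115} + 401 = \sqrt{-120} + 401 = 2 i \sqrt{30} + 401 = 401 + 2 i \sqrt{30}$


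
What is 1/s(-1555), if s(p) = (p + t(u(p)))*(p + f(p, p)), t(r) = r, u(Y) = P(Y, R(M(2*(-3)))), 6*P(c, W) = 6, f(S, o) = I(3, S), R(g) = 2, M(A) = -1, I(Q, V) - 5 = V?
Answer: 1/4825170 ≈ 2.0725e-7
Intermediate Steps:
I(Q, V) = 5 + V
f(S, o) = 5 + S
P(c, W) = 1 (P(c, W) = (⅙)*6 = 1)
u(Y) = 1
s(p) = (1 + p)*(5 + 2*p) (s(p) = (p + 1)*(p + (5 + p)) = (1 + p)*(5 + 2*p))
1/s(-1555) = 1/(5 + 2*(-1555)² + 7*(-1555)) = 1/(5 + 2*2418025 - 10885) = 1/(5 + 4836050 - 10885) = 1/4825170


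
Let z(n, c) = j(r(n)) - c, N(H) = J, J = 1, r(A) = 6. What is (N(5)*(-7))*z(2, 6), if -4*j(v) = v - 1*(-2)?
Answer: 56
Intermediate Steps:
j(v) = -½ - v/4 (j(v) = -(v - 1*(-2))/4 = -(v + 2)/4 = -(2 + v)/4 = -½ - v/4)
N(H) = 1
z(n, c) = -2 - c (z(n, c) = (-½ - ¼*6) - c = (-½ - 3/2) - c = -2 - c)
(N(5)*(-7))*z(2, 6) = (1*(-7))*(-2 - 1*6) = -7*(-2 - 6) = -7*(-8) = 56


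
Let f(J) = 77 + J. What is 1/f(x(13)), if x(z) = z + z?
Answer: 1/103 ≈ 0.0097087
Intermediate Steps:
x(z) = 2*z
1/f(x(13)) = 1/(77 + 2*13) = 1/(77 + 26) = 1/103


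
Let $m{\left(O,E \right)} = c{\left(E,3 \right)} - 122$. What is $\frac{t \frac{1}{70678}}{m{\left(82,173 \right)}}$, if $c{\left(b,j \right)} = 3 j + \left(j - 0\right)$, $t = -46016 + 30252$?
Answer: $\frac{3941}{1943645} \approx 0.0020276$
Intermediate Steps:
$t = -15764$
$c{\left(b,j \right)} = 4 j$ ($c{\left(b,j \right)} = 3 j + \left(j + 0\right) = 3 j + j = 4 j$)
$m{\left(O,E \right)} = -110$ ($m{\left(O,E \right)} = 4 \cdot 3 - 122 = 12 - 122 = -110$)
$\frac{t \frac{1}{70678}}{m{\left(82,173 \right)}} = \frac{\left(-15764\right) \frac{1}{70678}}{-110} = \left(-15764\right) \frac{1}{70678} \left(- \frac{1}{110}\right) = \left(- \frac{7882}{35339}\right) \left(- \frac{1}{110}\right) = \frac{3941}{1943645}$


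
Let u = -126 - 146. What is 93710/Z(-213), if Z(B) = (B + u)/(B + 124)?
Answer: 1668038/97 ≈ 17196.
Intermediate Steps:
u = -272
Z(B) = (-272 + B)/(124 + B) (Z(B) = (B - 272)/(B + 124) = (-272 + B)/(124 + B))
93710/Z(-213) = 93710/(((-272 - 213)/(124 - 213))) = 93710/((-485/(-89))) = 93710/((-1/89*(-485))) = 93710/(485/89) = 93710*(89/485) = 1668038/97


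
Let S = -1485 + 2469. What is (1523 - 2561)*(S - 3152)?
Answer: 2250384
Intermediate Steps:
S = 984
(1523 - 2561)*(S - 3152) = (1523 - 2561)*(984 - 3152) = -1038*(-2168) = 2250384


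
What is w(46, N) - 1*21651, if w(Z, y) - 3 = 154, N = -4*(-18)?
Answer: -21494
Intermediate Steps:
N = 72
w(Z, y) = 157 (w(Z, y) = 3 + 154 = 157)
w(46, N) - 1*21651 = 157 - 1*21651 = 157 - 21651 = -21494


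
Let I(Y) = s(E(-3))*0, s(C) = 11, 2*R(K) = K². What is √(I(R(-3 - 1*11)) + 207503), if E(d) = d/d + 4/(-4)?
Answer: √207503 ≈ 455.52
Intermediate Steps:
R(K) = K²/2
E(d) = 0 (E(d) = 1 + 4*(-¼) = 1 - 1 = 0)
I(Y) = 0 (I(Y) = 11*0 = 0)
√(I(R(-3 - 1*11)) + 207503) = √(0 + 207503) = √207503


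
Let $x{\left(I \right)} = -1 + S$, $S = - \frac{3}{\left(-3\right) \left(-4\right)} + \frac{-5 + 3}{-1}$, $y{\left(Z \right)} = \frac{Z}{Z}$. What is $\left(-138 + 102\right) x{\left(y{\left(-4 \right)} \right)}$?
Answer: $-27$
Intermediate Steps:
$y{\left(Z \right)} = 1$
$S = \frac{7}{4}$ ($S = - \frac{3}{12} - -2 = \left(-3\right) \frac{1}{12} + 2 = - \frac{1}{4} + 2 = \frac{7}{4} \approx 1.75$)
$x{\left(I \right)} = \frac{3}{4}$ ($x{\left(I \right)} = -1 + \frac{7}{4} = \frac{3}{4}$)
$\left(-138 + 102\right) x{\left(y{\left(-4 \right)} \right)} = \left(-138 + 102\right) \frac{3}{4} = \left(-36\right) \frac{3}{4} = -27$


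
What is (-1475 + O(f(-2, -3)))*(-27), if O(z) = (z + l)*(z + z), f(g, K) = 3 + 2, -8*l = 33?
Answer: 158355/4 ≈ 39589.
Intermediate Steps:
l = -33/8 (l = -1/8*33 = -33/8 ≈ -4.1250)
f(g, K) = 5
O(z) = 2*z*(-33/8 + z) (O(z) = (z - 33/8)*(z + z) = (-33/8 + z)*(2*z) = 2*z*(-33/8 + z))
(-1475 + O(f(-2, -3)))*(-27) = (-1475 + (1/4)*5*(-33 + 8*5))*(-27) = (-1475 + (1/4)*5*(-33 + 40))*(-27) = (-1475 + (1/4)*5*7)*(-27) = (-1475 + 35/4)*(-27) = -5865/4*(-27) = 158355/4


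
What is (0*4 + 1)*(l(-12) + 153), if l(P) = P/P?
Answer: 154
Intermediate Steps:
l(P) = 1
(0*4 + 1)*(l(-12) + 153) = (0*4 + 1)*(1 + 153) = (0 + 1)*154 = 1*154 = 154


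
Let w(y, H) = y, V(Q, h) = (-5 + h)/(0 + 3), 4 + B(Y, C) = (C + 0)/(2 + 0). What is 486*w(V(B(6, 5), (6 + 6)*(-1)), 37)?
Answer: -2754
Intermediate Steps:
B(Y, C) = -4 + C/2 (B(Y, C) = -4 + (C + 0)/(2 + 0) = -4 + C/2)
V(Q, h) = -5/3 + h/3 (V(Q, h) = (-5 + h)/3 = (-5 + h)*(⅓) = -5/3 + h/3)
486*w(V(B(6, 5), (6 + 6)*(-1)), 37) = 486*(-5/3 + ((6 + 6)*(-1))/3) = 486*(-5/3 + (12*(-1))/3) = 486*(-5/3 + (⅓)*(-12)) = 486*(-5/3 - 4) = 486*(-17/3) = -2754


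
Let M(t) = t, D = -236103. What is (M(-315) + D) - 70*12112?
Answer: -1084258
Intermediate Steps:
(M(-315) + D) - 70*12112 = (-315 - 236103) - 70*12112 = -236418 - 847840 = -1084258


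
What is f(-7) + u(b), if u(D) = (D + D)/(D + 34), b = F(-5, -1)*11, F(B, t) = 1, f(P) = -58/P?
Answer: 2764/315 ≈ 8.7746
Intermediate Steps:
b = 11 (b = 1*11 = 11)
u(D) = 2*D/(34 + D) (u(D) = (2*D)/(34 + D) = 2*D/(34 + D))
f(-7) + u(b) = -58/(-7) + 2*11/(34 + 11) = -58*(-⅐) + 2*11/45 = 58/7 + 2*11*(1/45) = 58/7 + 22/45 = 2764/315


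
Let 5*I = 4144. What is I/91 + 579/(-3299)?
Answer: 1915373/214435 ≈ 8.9322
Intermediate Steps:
I = 4144/5 (I = (⅕)*4144 = 4144/5 ≈ 828.80)
I/91 + 579/(-3299) = (4144/5)/91 + 579/(-3299) = (4144/5)*(1/91) + 579*(-1/3299) = 592/65 - 579/3299 = 1915373/214435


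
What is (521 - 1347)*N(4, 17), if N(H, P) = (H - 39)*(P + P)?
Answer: 982940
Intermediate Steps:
N(H, P) = 2*P*(-39 + H) (N(H, P) = (-39 + H)*(2*P) = 2*P*(-39 + H))
(521 - 1347)*N(4, 17) = (521 - 1347)*(2*17*(-39 + 4)) = -1652*17*(-35) = -826*(-1190) = 982940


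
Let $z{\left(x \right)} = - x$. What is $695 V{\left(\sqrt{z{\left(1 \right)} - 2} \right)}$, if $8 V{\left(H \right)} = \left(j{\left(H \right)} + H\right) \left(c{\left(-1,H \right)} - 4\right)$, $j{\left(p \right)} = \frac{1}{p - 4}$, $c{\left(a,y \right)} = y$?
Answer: $\frac{695 \left(- 61 i + 18 \sqrt{3}\right)}{4 \left(8 \sqrt{3} + 13 i\right)} \approx -173.75 - 601.89 i$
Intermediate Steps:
$j{\left(p \right)} = \frac{1}{-4 + p}$
$V{\left(H \right)} = \frac{\left(-4 + H\right) \left(H + \frac{1}{-4 + H}\right)}{8}$ ($V{\left(H \right)} = \frac{\left(\frac{1}{-4 + H} + H\right) \left(H - 4\right)}{8} = \frac{\left(H + \frac{1}{-4 + H}\right) \left(-4 + H\right)}{8} = \frac{\left(-4 + H\right) \left(H + \frac{1}{-4 + H}\right)}{8}$)
$695 V{\left(\sqrt{z{\left(1 \right)} - 2} \right)} = 695 \left(\frac{1}{8} - \frac{\sqrt{\left(-1\right) 1 - 2}}{2} + \frac{\left(\sqrt{\left(-1\right) 1 - 2}\right)^{2}}{8}\right) = 695 \left(\frac{1}{8} - \frac{\sqrt{-1 - 2}}{2} + \frac{\left(\sqrt{-1 - 2}\right)^{2}}{8}\right) = 695 \left(\frac{1}{8} - \frac{\sqrt{-3}}{2} + \frac{\left(\sqrt{-3}\right)^{2}}{8}\right) = 695 \left(\frac{1}{8} - \frac{i \sqrt{3}}{2} + \frac{\left(i \sqrt{3}\right)^{2}}{8}\right) = 695 \left(\frac{1}{8} - \frac{i \sqrt{3}}{2} + \frac{1}{8} \left(-3\right)\right) = 695 \left(\frac{1}{8} - \frac{i \sqrt{3}}{2} - \frac{3}{8}\right) = 695 \left(- \frac{1}{4} - \frac{i \sqrt{3}}{2}\right) = - \frac{695}{4} - \frac{695 i \sqrt{3}}{2}$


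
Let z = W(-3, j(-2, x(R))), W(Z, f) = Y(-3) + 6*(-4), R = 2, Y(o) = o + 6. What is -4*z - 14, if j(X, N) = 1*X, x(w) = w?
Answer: 70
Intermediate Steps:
Y(o) = 6 + o
j(X, N) = X
W(Z, f) = -21 (W(Z, f) = (6 - 3) + 6*(-4) = 3 - 24 = -21)
z = -21
-4*z - 14 = -4*(-21) - 14 = 84 - 14 = 70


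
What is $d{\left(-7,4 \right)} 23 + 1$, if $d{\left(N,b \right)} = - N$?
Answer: $162$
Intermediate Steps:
$d{\left(-7,4 \right)} 23 + 1 = \left(-1\right) \left(-7\right) 23 + 1 = 7 \cdot 23 + 1 = 161 + 1 = 162$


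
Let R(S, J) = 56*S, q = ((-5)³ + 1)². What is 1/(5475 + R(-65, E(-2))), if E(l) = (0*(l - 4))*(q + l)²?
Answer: 1/1835 ≈ 0.00054496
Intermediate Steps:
q = 15376 (q = (-125 + 1)² = (-124)² = 15376)
E(l) = 0 (E(l) = (0*(l - 4))*(15376 + l)² = (0*(-4 + l))*(15376 + l)² = 0*(15376 + l)² = 0)
1/(5475 + R(-65, E(-2))) = 1/(5475 + 56*(-65)) = 1/(5475 - 3640) = 1/1835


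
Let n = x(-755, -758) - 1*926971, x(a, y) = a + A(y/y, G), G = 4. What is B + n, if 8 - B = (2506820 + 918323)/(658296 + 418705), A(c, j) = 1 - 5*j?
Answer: -58775123640/63353 ≈ -9.2774e+5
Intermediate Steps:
x(a, y) = -19 + a (x(a, y) = a + (1 - 5*4) = a + (1 - 20) = a - 19 = -19 + a)
B = 305345/63353 (B = 8 - (2506820 + 918323)/(658296 + 418705) = 8 - 3425143/1077001 = 8 - 1*201479/63353 = 8 - 201479/63353 = 305345/63353 ≈ 4.8197)
n = -927745 (n = (-19 - 755) - 1*926971 = -774 - 926971 = -927745)
B + n = 305345/63353 - 927745 = -58775123640/63353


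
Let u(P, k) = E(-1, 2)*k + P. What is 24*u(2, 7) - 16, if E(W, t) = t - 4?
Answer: -304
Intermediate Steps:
E(W, t) = -4 + t
u(P, k) = P - 2*k (u(P, k) = (-4 + 2)*k + P = -2*k + P = P - 2*k)
24*u(2, 7) - 16 = 24*(2 - 2*7) - 16 = 24*(2 - 14) - 16 = 24*(-12) - 16 = -288 - 16 = -304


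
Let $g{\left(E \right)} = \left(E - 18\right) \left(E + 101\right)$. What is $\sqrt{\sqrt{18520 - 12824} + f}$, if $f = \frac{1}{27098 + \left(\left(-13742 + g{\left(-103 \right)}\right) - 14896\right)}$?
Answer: $\frac{\sqrt{-1298 + 13478432 \sqrt{89}}}{1298} \approx 8.6874$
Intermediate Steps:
$g{\left(E \right)} = \left(-18 + E\right) \left(101 + E\right)$
$f = - \frac{1}{1298}$ ($f = \frac{1}{27098 + \left(\left(-13742 + \left(-1818 + \left(-103\right)^{2} + 83 \left(-103\right)\right)\right) - 14896\right)} = \frac{1}{27098 - 28396} = \frac{1}{-1298} = - \frac{1}{1298} \approx -0.00077042$)
$\sqrt{\sqrt{18520 - 12824} + f} = \sqrt{\sqrt{18520 - 12824} - \frac{1}{1298}} = \sqrt{\sqrt{5696} - \frac{1}{1298}} = \sqrt{8 \sqrt{89} - \frac{1}{1298}} = \sqrt{- \frac{1}{1298} + 8 \sqrt{89}}$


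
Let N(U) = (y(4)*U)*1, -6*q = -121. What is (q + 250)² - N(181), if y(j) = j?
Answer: 2601577/36 ≈ 72266.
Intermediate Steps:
q = 121/6 (q = -⅙*(-121) = 121/6 ≈ 20.167)
N(U) = 4*U (N(U) = (4*U)*1 = 4*U)
(q + 250)² - N(181) = (121/6 + 250)² - 4*181 = (1621/6)² - 1*724 = 2627641/36 - 724 = 2601577/36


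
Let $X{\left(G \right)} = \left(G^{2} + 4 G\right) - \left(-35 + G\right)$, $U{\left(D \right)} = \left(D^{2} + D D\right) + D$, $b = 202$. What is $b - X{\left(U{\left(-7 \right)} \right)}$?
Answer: $-8387$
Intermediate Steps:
$U{\left(D \right)} = D + 2 D^{2}$ ($U{\left(D \right)} = \left(D^{2} + D^{2}\right) + D = 2 D^{2} + D = D + 2 D^{2}$)
$X{\left(G \right)} = 35 + G^{2} + 3 G$
$b - X{\left(U{\left(-7 \right)} \right)} = 202 - \left(35 + \left(- 7 \left(1 + 2 \left(-7\right)\right)\right)^{2} + 3 \left(- 7 \left(1 + 2 \left(-7\right)\right)\right)\right) = 202 - \left(35 + \left(- 7 \left(1 - 14\right)\right)^{2} + 3 \left(- 7 \left(1 - 14\right)\right)\right) = 202 - \left(35 + \left(\left(-7\right) \left(-13\right)\right)^{2} + 3 \left(\left(-7\right) \left(-13\right)\right)\right) = 202 - \left(35 + 91^{2} + 3 \cdot 91\right) = 202 - \left(35 + 8281 + 273\right) = 202 - 8589 = -8387$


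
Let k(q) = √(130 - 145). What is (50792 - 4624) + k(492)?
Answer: 46168 + I*√15 ≈ 46168.0 + 3.873*I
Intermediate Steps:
k(q) = I*√15 (k(q) = √(-15) = I*√15)
(50792 - 4624) + k(492) = (50792 - 4624) + I*√15 = 46168 + I*√15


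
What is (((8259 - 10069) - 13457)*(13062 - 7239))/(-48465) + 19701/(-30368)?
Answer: 99953797249/54510560 ≈ 1833.7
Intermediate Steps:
(((8259 - 10069) - 13457)*(13062 - 7239))/(-48465) + 19701/(-30368) = ((-1810 - 13457)*5823)*(-1/48465) + 19701*(-1/30368) = -15267*5823*(-1/48465) - 19701/30368 = -88899741*(-1/48465) - 19701/30368 = 3292583/1795 - 19701/30368 = 99953797249/54510560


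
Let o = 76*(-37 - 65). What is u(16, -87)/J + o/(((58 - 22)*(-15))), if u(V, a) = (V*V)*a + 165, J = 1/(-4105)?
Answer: 4083716221/45 ≈ 9.0749e+7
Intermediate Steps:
o = -7752 (o = 76*(-102) = -7752)
J = -1/4105 ≈ -0.00024361
u(V, a) = 165 + a*V**2 (u(V, a) = V**2*a + 165 = a*V**2 + 165 = 165 + a*V**2)
u(16, -87)/J + o/(((58 - 22)*(-15))) = (165 - 87*16**2)/(-1/4105) - 7752*(-1/(15*(58 - 22))) = (165 - 87*256)*(-4105) - 7752/(36*(-15)) = (165 - 22272)*(-4105) - 7752/(-540) = -22107*(-4105) - 7752*(-1/540) = 90749235 + 646/45 = 4083716221/45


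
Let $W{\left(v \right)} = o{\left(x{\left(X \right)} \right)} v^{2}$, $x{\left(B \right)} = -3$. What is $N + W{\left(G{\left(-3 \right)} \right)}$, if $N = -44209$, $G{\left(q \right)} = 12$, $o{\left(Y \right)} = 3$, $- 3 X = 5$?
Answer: $-43777$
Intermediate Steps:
$X = - \frac{5}{3}$ ($X = \left(- \frac{1}{3}\right) 5 = - \frac{5}{3} \approx -1.6667$)
$W{\left(v \right)} = 3 v^{2}$
$N + W{\left(G{\left(-3 \right)} \right)} = -44209 + 3 \cdot 12^{2} = -44209 + 3 \cdot 144 = -44209 + 432 = -43777$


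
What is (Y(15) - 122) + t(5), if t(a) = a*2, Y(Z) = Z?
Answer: -97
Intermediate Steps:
t(a) = 2*a
(Y(15) - 122) + t(5) = (15 - 122) + 2*5 = -107 + 10 = -97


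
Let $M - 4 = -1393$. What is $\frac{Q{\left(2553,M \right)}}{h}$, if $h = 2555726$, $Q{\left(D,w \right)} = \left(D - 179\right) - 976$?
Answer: $\frac{699}{1277863} \approx 0.00054701$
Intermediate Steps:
$M = -1389$ ($M = 4 - 1393 = -1389$)
$Q{\left(D,w \right)} = -1155 + D$ ($Q{\left(D,w \right)} = \left(-179 + D\right) - 976 = -1155 + D$)
$\frac{Q{\left(2553,M \right)}}{h} = \frac{-1155 + 2553}{2555726} = 1398 \cdot \frac{1}{2555726} = \frac{699}{1277863}$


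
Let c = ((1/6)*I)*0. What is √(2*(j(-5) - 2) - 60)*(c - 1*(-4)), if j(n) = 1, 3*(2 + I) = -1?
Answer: 4*I*√62 ≈ 31.496*I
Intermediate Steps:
I = -7/3 (I = -2 + (⅓)*(-1) = -2 - ⅓ = -7/3 ≈ -2.3333)
c = 0 (c = ((1/6)*(-7/3))*0 = ((1*(⅙))*(-7/3))*0 = ((⅙)*(-7/3))*0 = -7/18*0 = 0)
√(2*(j(-5) - 2) - 60)*(c - 1*(-4)) = √(2*(1 - 2) - 60)*(0 - 1*(-4)) = √(2*(-1) - 60)*(0 + 4) = √(-2 - 60)*4 = √(-62)*4 = (I*√62)*4 = 4*I*√62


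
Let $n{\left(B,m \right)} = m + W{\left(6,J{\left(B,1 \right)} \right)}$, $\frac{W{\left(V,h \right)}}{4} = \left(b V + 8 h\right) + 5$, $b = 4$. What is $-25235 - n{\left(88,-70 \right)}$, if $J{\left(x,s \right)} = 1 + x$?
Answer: $-28129$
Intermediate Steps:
$W{\left(V,h \right)} = 20 + 16 V + 32 h$ ($W{\left(V,h \right)} = 4 \left(\left(4 V + 8 h\right) + 5\right) = 4 \left(5 + 4 V + 8 h\right) = 20 + 16 V + 32 h$)
$n{\left(B,m \right)} = 148 + m + 32 B$ ($n{\left(B,m \right)} = m + \left(20 + 16 \cdot 6 + 32 \left(1 + B\right)\right) = m + \left(20 + 96 + \left(32 + 32 B\right)\right) = m + \left(148 + 32 B\right) = 148 + m + 32 B$)
$-25235 - n{\left(88,-70 \right)} = -25235 - \left(148 - 70 + 32 \cdot 88\right) = -25235 - \left(148 - 70 + 2816\right) = -25235 - 2894 = -28129$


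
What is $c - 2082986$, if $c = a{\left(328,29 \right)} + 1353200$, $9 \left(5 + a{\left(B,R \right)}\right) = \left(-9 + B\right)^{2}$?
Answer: $- \frac{6466358}{9} \approx -7.1848 \cdot 10^{5}$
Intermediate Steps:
$a{\left(B,R \right)} = -5 + \frac{\left(-9 + B\right)^{2}}{9}$
$c = \frac{12280516}{9}$ ($c = \left(-5 + \frac{\left(-9 + 328\right)^{2}}{9}\right) + 1353200 = \left(-5 + \frac{319^{2}}{9}\right) + 1353200 = \left(-5 + \frac{1}{9} \cdot 101761\right) + 1353200 = \left(-5 + \frac{101761}{9}\right) + 1353200 = \frac{101716}{9} + 1353200 = \frac{12280516}{9} \approx 1.3645 \cdot 10^{6}$)
$c - 2082986 = \frac{12280516}{9} - 2082986 = - \frac{6466358}{9}$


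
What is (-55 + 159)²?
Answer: 10816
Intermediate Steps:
(-55 + 159)² = 104² = 10816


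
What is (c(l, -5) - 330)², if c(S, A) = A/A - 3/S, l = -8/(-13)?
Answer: 7134241/64 ≈ 1.1147e+5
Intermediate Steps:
l = 8/13 (l = -8*(-1/13) = 8/13 ≈ 0.61539)
c(S, A) = 1 - 3/S
(c(l, -5) - 330)² = ((-3 + 8/13)/(8/13) - 330)² = ((13/8)*(-31/13) - 330)² = (-31/8 - 330)² = (-2671/8)² = 7134241/64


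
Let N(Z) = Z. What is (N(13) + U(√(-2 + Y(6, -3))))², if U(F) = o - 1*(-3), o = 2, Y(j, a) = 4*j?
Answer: 324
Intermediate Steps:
U(F) = 5 (U(F) = 2 - 1*(-3) = 2 + 3 = 5)
(N(13) + U(√(-2 + Y(6, -3))))² = (13 + 5)² = 18² = 324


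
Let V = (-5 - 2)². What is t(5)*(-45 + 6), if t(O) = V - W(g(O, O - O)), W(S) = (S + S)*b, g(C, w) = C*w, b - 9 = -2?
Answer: -1911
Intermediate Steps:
b = 7 (b = 9 - 2 = 7)
W(S) = 14*S (W(S) = (S + S)*7 = (2*S)*7 = 14*S)
V = 49 (V = (-7)² = 49)
t(O) = 49 (t(O) = 49 - 14*O*(O - O) = 49 - 14*O*0 = 49 - 14*0 = 49 - 1*0 = 49 + 0 = 49)
t(5)*(-45 + 6) = 49*(-45 + 6) = 49*(-39) = -1911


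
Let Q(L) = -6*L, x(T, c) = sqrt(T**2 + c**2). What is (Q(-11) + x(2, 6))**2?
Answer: 4396 + 264*sqrt(10) ≈ 5230.8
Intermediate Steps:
(Q(-11) + x(2, 6))**2 = (-6*(-11) + sqrt(2**2 + 6**2))**2 = (66 + sqrt(4 + 36))**2 = (66 + sqrt(40))**2 = (66 + 2*sqrt(10))**2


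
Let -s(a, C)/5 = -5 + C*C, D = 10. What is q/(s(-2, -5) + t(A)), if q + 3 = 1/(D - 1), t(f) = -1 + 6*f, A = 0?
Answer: 26/909 ≈ 0.028603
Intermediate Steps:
s(a, C) = 25 - 5*C² (s(a, C) = -5*(-5 + C*C) = -5*(-5 + C²) = 25 - 5*C²)
q = -26/9 (q = -3 + 1/(10 - 1) = -3 + 1/9 = -3 + ⅑ = -26/9 ≈ -2.8889)
q/(s(-2, -5) + t(A)) = -26/9/((25 - 5*(-5)²) + (-1 + 6*0)) = -26/9/((25 - 5*25) + (-1 + 0)) = -26/9/((25 - 125) - 1) = -26/9/(-100 - 1) = -26/9/(-101) = -1/101*(-26/9) = 26/909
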